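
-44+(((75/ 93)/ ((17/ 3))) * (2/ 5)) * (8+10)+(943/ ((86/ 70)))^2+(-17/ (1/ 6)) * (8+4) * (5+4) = 563300803255/ 974423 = 578086.52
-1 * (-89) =89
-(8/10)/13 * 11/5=-44/325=-0.14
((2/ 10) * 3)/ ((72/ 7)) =7/ 120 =0.06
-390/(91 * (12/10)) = -25/7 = -3.57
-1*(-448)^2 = -200704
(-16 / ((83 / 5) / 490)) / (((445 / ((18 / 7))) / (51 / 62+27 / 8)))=-2623320 / 228997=-11.46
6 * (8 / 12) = 4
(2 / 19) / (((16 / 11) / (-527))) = -5797 / 152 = -38.14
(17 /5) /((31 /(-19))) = -323 /155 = -2.08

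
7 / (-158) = -7 / 158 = -0.04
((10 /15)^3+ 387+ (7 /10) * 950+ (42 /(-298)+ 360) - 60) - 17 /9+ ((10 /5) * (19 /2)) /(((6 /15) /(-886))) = -163875833 /4023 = -40734.73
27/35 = 0.77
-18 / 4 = -9 / 2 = -4.50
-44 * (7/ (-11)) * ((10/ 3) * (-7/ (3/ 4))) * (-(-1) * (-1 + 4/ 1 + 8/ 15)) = -3077.93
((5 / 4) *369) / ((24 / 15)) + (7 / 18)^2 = 747617 / 2592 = 288.43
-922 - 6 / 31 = -28588 / 31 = -922.19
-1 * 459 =-459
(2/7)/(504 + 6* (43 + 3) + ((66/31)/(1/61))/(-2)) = 62/155169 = 0.00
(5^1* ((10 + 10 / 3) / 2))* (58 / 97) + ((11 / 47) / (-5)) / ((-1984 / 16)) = 169015201 / 8479740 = 19.93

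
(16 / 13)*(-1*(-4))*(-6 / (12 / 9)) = -288 / 13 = -22.15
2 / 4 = 1 / 2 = 0.50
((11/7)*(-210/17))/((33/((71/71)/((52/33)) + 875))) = -227665/442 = -515.08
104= 104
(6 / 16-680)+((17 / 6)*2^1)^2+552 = -6877 / 72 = -95.51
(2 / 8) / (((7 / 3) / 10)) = 15 / 14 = 1.07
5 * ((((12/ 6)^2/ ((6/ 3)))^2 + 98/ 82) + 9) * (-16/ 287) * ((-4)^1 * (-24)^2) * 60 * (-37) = -20238702.54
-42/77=-6/11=-0.55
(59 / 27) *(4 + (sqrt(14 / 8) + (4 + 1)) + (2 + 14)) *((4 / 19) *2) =236 *sqrt(7) / 513 + 11800 / 513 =24.22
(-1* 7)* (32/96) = -2.33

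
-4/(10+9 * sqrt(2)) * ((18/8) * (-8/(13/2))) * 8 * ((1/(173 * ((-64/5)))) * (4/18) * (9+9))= 1800/69719 - 1620 * sqrt(2)/69719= -0.01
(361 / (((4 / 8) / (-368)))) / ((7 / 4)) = -151826.29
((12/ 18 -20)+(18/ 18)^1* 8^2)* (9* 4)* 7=11256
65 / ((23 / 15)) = 42.39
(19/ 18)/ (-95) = -1/ 90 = -0.01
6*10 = 60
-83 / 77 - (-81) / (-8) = -6901 / 616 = -11.20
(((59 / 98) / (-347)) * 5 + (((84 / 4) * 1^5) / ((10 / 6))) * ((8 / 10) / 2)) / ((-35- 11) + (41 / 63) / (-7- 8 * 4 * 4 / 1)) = -1039403583 / 9503972590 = -0.11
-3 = -3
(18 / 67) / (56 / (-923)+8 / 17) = 47073 / 71824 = 0.66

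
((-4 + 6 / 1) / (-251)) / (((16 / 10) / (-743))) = 3715 / 1004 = 3.70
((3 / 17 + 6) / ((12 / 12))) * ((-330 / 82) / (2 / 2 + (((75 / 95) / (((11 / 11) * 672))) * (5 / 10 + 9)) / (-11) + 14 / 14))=-85377600 / 6866147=-12.43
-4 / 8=-1 / 2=-0.50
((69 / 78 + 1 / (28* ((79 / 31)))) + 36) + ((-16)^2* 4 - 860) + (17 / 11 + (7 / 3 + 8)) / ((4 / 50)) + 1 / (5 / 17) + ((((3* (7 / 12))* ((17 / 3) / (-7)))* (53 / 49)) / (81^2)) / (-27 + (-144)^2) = 61231445917283773 / 173566648325070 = 352.78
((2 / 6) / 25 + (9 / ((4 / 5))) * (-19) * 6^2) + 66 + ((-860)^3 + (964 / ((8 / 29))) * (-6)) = -47706344699 / 75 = -636084595.99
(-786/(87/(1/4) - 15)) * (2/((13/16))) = -8384/1443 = -5.81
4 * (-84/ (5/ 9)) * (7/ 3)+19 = -6961/ 5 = -1392.20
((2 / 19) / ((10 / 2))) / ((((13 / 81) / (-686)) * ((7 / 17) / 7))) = -1889244 / 1235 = -1529.75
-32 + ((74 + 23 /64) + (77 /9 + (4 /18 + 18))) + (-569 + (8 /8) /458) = -65933621 /131904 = -499.86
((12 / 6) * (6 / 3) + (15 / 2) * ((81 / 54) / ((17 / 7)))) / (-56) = -587 / 3808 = -0.15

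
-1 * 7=-7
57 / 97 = 0.59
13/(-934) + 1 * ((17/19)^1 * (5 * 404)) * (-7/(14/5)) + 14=-79935703/17746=-4504.43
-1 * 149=-149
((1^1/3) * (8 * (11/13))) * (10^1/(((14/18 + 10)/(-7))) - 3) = -27016/1261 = -21.42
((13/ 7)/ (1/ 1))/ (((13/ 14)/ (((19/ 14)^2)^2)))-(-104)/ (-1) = -1867311/ 19208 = -97.22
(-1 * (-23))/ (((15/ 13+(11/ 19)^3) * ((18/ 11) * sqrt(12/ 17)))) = 22559251 * sqrt(51)/ 12980304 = 12.41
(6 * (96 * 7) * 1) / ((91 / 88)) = 50688 / 13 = 3899.08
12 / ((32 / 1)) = 3 / 8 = 0.38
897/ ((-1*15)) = -299/ 5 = -59.80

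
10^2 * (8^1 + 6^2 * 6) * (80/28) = 64000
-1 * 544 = -544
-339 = -339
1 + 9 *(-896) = -8063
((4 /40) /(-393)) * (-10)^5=10000 /393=25.45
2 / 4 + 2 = 5 / 2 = 2.50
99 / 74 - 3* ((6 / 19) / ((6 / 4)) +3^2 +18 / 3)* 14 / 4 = -111336 / 703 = -158.37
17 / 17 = 1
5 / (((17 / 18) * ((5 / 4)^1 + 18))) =360 / 1309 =0.28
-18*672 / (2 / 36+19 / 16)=-1741824 / 179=-9730.86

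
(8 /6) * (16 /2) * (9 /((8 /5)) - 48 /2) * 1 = -196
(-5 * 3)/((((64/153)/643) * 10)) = -295137/128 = -2305.76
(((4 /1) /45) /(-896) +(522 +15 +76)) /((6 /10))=6179039 /6048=1021.67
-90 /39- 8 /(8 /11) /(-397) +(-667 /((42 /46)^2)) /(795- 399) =-3875964535 /901296396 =-4.30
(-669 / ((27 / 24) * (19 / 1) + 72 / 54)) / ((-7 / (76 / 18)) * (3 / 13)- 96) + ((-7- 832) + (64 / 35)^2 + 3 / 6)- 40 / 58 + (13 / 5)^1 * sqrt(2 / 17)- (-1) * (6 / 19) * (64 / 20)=-833.64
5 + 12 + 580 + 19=616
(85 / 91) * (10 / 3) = 850 / 273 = 3.11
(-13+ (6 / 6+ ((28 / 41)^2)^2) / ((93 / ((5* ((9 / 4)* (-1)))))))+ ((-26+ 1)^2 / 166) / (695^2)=-7387550727542091 / 561907469068052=-13.15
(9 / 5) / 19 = 9 / 95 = 0.09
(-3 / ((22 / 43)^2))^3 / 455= -170676802323 / 51587856320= -3.31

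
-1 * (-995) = 995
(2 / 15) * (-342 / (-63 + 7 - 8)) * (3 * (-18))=-1539 / 40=-38.48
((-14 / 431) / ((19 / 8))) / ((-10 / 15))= 0.02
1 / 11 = 0.09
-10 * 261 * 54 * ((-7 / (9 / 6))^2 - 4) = -2505600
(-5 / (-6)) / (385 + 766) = 5 / 6906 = 0.00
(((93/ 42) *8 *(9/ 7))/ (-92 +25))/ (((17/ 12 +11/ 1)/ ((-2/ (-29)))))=-26784/ 14185843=-0.00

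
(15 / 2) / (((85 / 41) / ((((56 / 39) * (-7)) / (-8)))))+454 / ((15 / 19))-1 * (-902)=9823087 / 6630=1481.61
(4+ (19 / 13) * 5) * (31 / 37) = 4557 / 481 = 9.47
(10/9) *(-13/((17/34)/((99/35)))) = -572/7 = -81.71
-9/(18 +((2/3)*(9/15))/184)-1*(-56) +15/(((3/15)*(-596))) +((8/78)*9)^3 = 3603340345/64161188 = 56.16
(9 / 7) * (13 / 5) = 117 / 35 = 3.34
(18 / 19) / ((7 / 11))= 198 / 133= 1.49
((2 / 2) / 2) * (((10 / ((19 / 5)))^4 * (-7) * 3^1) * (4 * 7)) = -1837500000 / 130321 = -14099.80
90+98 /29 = 2708 /29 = 93.38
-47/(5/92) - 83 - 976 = -9619/5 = -1923.80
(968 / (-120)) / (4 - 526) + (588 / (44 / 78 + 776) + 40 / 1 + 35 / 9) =5295503033 / 118569690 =44.66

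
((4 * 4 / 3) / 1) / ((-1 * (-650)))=8 / 975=0.01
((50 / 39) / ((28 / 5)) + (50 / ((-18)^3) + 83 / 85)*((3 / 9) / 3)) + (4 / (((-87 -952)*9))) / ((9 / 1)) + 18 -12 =1336444207997 / 210914236260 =6.34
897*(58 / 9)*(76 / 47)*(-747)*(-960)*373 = 117514697264640 / 47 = 2500312707758.30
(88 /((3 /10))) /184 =110 /69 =1.59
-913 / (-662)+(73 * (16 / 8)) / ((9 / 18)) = 194217 / 662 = 293.38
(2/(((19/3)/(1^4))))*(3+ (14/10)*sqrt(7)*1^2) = 18/19+ 42*sqrt(7)/95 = 2.12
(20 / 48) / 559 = 5 / 6708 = 0.00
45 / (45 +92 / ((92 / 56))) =0.45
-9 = -9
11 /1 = 11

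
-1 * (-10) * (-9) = -90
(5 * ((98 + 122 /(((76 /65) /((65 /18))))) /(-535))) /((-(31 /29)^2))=273120637 /70333668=3.88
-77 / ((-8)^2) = -77 / 64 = -1.20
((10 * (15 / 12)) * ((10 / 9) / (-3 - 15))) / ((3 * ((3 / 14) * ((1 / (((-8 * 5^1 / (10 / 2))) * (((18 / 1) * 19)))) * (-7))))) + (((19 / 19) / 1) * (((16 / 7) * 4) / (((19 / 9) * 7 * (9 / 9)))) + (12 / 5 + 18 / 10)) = -175073089 / 377055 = -464.32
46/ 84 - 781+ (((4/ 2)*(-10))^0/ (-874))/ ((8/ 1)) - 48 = -121643341/ 146832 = -828.45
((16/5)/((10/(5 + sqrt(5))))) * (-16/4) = -32/5-32 * sqrt(5)/25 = -9.26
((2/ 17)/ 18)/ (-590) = -1/ 90270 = -0.00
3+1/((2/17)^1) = 23/2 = 11.50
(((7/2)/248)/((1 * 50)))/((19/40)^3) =560/212629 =0.00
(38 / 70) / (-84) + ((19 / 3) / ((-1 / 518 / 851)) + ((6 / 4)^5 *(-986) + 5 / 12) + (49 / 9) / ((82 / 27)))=-1349726190961 / 482160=-2799332.57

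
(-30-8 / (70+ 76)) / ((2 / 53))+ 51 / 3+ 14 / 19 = -1080078 / 1387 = -778.72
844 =844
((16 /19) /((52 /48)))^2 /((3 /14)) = 2.82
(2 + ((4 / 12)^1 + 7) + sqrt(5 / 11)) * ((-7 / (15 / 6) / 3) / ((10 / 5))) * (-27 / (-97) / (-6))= 21 * sqrt(55) / 10670 + 98 / 485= 0.22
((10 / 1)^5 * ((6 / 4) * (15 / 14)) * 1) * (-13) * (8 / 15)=-7800000 / 7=-1114285.71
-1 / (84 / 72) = -6 / 7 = -0.86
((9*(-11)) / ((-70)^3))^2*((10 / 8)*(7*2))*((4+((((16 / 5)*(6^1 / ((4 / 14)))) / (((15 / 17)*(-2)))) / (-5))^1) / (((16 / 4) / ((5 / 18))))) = 395307 / 336140000000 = 0.00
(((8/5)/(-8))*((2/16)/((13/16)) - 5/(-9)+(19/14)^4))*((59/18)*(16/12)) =-217545803/60678072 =-3.59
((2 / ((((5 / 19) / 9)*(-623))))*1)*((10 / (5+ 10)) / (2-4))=114 / 3115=0.04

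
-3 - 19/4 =-31/4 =-7.75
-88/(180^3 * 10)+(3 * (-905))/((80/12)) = -407.25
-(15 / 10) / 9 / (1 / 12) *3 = -6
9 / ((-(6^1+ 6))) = -3 / 4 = -0.75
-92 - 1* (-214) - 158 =-36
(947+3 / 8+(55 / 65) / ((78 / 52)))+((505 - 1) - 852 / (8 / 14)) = -12187 / 312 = -39.06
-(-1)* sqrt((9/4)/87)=sqrt(87)/58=0.16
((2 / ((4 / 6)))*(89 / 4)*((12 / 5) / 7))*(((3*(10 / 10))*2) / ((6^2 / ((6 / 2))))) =801 / 70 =11.44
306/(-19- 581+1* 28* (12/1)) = -51/44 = -1.16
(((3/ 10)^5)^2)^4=12157665459056928801/ 10000000000000000000000000000000000000000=0.00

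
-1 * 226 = -226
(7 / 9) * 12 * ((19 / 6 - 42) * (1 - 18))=6161.56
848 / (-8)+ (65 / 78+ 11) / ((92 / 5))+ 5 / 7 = -404339 / 3864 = -104.64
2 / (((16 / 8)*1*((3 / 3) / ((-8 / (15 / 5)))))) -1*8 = -32 / 3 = -10.67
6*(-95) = -570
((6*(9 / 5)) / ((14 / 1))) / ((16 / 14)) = 27 / 40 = 0.68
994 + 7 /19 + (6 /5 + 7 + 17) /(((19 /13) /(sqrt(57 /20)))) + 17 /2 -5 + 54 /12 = 819* sqrt(285) /475 + 19045 /19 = 1031.48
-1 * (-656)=656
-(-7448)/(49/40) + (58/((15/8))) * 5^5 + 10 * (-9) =307970/3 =102656.67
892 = 892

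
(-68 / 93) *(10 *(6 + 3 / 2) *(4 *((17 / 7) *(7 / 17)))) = -6800 / 31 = -219.35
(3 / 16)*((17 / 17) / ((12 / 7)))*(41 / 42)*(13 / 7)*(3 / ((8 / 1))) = 533 / 7168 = 0.07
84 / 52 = 21 / 13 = 1.62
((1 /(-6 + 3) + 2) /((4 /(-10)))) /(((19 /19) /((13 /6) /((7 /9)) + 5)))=-2725 /84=-32.44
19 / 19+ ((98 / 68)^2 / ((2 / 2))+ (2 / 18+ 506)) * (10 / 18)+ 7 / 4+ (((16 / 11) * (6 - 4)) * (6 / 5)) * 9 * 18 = 1095148391 / 1287495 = 850.60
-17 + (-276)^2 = 76159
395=395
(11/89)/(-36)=-11/3204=-0.00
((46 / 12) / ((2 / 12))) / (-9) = -23 / 9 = -2.56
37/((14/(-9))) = -333/14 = -23.79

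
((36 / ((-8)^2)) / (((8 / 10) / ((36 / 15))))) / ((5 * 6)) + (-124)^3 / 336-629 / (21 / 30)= -22085251 / 3360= -6572.99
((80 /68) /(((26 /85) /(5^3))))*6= 37500 /13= 2884.62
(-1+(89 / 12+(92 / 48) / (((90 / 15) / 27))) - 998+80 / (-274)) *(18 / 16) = -9698781 / 8768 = -1106.16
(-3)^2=9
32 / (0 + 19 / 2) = 64 / 19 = 3.37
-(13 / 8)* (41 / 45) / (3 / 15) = -533 / 72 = -7.40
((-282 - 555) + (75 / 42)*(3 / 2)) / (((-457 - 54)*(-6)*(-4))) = 0.07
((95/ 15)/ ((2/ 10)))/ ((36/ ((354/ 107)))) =5605/ 1926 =2.91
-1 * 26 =-26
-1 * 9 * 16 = -144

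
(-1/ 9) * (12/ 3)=-0.44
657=657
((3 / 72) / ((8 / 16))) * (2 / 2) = 1 / 12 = 0.08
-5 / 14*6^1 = -15 / 7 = -2.14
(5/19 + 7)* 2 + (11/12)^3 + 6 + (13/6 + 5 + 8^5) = 1076773481/32832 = 32796.46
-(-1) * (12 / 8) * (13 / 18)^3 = 0.57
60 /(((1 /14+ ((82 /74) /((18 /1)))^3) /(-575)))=-14268220696800 /29637319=-481427.51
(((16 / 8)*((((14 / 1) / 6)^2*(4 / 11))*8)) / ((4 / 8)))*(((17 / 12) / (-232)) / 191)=-3332 / 1645083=-0.00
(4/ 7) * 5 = 20/ 7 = 2.86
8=8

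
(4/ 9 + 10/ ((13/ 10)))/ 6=476/ 351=1.36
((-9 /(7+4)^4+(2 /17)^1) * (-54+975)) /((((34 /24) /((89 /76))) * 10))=7163025003 /803937310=8.91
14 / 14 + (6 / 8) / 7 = 31 / 28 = 1.11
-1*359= -359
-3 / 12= -1 / 4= -0.25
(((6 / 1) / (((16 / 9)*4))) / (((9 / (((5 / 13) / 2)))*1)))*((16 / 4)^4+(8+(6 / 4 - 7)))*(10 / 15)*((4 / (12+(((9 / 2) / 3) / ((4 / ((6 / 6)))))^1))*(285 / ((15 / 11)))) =209.89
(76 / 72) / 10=19 / 180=0.11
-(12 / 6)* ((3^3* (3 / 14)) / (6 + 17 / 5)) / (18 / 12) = -270 / 329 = -0.82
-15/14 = -1.07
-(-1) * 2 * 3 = 6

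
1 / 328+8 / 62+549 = 5583575 / 10168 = 549.13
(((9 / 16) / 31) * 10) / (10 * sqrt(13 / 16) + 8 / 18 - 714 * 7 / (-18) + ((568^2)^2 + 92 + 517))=189697183814520 / 108816160264540497937000501 - 18225 * sqrt(13) / 435264641058161991748002004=0.00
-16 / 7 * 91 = -208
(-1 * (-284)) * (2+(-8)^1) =-1704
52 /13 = 4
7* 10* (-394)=-27580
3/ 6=1/ 2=0.50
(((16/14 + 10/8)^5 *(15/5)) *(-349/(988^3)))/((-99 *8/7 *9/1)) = 471193662343/5633903277444169728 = 0.00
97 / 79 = 1.23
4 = 4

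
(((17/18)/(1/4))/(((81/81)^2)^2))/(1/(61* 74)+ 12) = 0.31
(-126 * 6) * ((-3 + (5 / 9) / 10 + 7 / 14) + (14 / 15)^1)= 5712 / 5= 1142.40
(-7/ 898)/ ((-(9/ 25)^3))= 0.17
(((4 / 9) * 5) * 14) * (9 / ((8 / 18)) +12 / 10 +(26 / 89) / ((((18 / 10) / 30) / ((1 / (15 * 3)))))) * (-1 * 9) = -14505218 / 2403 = -6036.30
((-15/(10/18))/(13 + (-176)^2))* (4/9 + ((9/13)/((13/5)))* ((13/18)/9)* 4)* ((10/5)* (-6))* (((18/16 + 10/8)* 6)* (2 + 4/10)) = 20088/106015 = 0.19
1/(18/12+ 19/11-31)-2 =-1244/611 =-2.04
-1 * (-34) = 34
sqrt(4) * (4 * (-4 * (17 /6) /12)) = -68 /9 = -7.56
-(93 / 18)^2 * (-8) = 1922 / 9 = 213.56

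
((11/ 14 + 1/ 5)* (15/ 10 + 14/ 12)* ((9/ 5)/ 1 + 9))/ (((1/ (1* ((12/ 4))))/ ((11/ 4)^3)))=2479653/ 1400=1771.18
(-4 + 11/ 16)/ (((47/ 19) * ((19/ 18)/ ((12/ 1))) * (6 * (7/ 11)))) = -5247/ 1316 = -3.99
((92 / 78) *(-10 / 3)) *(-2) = 920 / 117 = 7.86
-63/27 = -7/3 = -2.33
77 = 77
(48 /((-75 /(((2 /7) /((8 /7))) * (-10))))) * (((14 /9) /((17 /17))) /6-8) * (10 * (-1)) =3344 /27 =123.85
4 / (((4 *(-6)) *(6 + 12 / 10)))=-5 / 216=-0.02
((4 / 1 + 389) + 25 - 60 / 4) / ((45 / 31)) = 12493 / 45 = 277.62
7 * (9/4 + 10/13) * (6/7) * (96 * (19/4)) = 107388/13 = 8260.62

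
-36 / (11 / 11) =-36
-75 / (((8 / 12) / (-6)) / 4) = 2700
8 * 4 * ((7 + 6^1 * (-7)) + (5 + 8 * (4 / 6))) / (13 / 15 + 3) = -5920 / 29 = -204.14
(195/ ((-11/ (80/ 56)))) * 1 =-1950/ 77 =-25.32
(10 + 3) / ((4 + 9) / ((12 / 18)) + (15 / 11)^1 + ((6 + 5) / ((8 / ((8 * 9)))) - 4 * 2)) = 0.12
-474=-474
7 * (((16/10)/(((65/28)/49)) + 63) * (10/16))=220157/520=423.38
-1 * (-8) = 8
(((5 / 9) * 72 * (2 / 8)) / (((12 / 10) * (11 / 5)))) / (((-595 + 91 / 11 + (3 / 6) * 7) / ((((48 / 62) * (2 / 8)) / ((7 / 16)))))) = -8000 / 2784327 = -0.00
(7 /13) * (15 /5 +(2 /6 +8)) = 238 /39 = 6.10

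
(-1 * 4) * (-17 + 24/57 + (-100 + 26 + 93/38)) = 6698/19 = 352.53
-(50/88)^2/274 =-625/530464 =-0.00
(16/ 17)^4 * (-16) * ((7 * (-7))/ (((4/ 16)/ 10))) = 24607.09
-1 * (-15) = 15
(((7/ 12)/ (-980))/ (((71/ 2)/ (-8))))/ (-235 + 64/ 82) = -41/ 71590365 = -0.00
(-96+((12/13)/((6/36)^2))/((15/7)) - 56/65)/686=-2644/22295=-0.12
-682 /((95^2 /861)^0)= -682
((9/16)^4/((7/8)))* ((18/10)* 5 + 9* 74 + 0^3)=4428675/57344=77.23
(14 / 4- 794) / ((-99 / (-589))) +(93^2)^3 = 646990178745.92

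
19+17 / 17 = 20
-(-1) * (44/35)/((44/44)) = 1.26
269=269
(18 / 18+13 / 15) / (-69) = -28 / 1035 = -0.03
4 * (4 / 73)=16 / 73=0.22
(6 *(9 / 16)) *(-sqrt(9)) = -81 / 8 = -10.12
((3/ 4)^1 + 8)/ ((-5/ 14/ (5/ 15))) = -49/ 6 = -8.17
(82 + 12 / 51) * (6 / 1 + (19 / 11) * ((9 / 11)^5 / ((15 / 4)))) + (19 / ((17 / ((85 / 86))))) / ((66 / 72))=3292596473082 / 6475055455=508.50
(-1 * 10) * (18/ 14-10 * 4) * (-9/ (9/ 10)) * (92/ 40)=-62330/ 7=-8904.29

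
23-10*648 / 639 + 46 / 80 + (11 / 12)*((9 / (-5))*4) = 19409 / 2840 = 6.83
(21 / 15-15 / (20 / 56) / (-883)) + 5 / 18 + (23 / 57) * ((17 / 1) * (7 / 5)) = 17105773 / 1509930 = 11.33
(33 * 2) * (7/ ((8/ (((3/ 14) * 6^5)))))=96228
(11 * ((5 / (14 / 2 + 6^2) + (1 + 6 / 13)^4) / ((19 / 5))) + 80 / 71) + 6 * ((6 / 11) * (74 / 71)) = 329542436968 / 18224117197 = 18.08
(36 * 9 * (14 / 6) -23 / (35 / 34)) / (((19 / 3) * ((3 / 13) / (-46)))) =-23090.89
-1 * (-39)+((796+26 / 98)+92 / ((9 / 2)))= 377368 / 441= 855.71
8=8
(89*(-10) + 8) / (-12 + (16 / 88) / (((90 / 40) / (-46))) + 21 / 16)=1397088 / 22817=61.23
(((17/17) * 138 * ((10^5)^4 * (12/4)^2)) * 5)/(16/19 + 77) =3933000000000000000000000/493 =7977687626774847870182.56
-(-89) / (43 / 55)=4895 / 43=113.84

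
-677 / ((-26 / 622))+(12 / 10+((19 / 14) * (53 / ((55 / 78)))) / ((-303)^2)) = 2480881360586 / 153168015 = 16197.12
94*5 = 470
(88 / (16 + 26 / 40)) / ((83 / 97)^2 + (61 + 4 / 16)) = 66239360 / 776809413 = 0.09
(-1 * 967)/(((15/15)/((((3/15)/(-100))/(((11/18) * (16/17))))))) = 147951/44000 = 3.36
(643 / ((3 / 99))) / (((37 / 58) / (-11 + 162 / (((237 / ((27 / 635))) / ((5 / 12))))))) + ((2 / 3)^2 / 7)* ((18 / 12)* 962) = -76985105297 / 210693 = -365389.95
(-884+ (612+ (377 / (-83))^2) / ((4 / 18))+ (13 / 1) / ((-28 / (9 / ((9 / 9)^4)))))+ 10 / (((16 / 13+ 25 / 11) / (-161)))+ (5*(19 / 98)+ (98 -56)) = 1043181577505 / 676472244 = 1542.09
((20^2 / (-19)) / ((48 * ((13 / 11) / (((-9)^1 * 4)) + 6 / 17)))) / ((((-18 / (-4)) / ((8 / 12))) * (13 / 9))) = -14960 / 106457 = -0.14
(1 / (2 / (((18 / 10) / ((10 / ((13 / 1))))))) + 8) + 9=18.17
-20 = -20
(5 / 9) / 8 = 5 / 72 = 0.07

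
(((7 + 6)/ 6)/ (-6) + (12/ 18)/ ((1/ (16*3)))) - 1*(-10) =1499/ 36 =41.64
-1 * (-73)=73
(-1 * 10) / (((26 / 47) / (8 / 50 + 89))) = -104763 / 65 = -1611.74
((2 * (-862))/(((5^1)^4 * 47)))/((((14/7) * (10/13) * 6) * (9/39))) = -72839/2643750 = -0.03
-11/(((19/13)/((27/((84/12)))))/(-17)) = 65637/133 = 493.51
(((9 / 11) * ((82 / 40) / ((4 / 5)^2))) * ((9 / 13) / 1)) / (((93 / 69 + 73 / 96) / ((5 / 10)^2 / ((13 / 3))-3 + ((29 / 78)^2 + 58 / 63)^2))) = -1.57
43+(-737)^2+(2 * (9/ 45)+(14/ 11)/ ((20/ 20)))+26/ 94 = 1404208059/ 2585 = 543213.95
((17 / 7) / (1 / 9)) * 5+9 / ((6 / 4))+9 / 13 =10554 / 91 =115.98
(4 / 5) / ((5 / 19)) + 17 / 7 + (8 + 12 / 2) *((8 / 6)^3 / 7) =48239 / 4725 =10.21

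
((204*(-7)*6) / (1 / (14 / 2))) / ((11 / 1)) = -59976 / 11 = -5452.36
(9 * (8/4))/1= 18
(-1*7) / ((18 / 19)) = -133 / 18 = -7.39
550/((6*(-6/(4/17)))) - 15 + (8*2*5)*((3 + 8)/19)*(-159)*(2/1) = -42869575/2907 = -14747.02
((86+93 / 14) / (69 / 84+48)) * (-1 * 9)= -23346 / 1367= -17.08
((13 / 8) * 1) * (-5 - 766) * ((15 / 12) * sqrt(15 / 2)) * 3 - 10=-150345 * sqrt(30) / 64 - 10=-12876.77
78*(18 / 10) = 702 / 5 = 140.40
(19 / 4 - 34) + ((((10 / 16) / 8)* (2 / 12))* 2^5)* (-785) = -1069 / 3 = -356.33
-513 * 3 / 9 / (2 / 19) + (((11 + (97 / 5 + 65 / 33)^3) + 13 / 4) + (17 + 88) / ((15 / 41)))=8435.52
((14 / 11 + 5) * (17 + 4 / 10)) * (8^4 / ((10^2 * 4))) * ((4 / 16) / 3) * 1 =128064 / 1375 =93.14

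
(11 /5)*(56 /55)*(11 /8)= 77 /25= 3.08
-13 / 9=-1.44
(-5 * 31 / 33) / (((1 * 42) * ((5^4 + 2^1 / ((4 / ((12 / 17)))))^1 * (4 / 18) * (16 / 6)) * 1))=-7905 / 26194784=-0.00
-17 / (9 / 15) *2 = -170 / 3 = -56.67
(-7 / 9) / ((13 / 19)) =-133 / 117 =-1.14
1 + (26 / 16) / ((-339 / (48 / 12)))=665 / 678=0.98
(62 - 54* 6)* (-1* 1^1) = 262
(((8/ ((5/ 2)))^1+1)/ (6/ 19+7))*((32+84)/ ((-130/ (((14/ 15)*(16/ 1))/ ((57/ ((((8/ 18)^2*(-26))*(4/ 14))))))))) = 831488/ 4222125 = 0.20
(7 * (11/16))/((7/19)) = 209/16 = 13.06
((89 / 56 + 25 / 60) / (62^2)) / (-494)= -337 / 319021248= -0.00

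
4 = 4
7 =7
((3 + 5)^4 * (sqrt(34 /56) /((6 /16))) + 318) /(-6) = -8192 * sqrt(119) /63-53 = -1471.48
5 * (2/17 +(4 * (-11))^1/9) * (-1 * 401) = 9566.34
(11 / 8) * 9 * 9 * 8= 891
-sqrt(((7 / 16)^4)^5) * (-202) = 28530000149 / 549755813888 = 0.05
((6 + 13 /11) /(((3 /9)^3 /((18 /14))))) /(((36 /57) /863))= 104924403 /308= 340663.65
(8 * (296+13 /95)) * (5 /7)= 32152 /19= 1692.21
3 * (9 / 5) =27 / 5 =5.40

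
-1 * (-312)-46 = 266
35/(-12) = -35/12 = -2.92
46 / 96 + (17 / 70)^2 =31643 / 58800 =0.54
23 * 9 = 207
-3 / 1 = -3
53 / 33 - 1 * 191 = -6250 / 33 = -189.39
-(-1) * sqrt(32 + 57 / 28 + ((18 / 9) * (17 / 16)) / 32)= sqrt(427777) / 112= 5.84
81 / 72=1.12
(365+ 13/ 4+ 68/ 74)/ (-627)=-4967/ 8436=-0.59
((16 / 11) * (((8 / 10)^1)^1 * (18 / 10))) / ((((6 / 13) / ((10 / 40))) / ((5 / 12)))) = 26 / 55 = 0.47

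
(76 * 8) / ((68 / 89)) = 13528 / 17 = 795.76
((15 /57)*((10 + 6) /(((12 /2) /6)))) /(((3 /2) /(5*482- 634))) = 94720 /19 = 4985.26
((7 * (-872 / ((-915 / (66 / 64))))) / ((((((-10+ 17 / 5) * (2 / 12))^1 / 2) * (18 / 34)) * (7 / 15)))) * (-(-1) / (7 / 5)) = -46325 / 1281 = -36.16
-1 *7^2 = -49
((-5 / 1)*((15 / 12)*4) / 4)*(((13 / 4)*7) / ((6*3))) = -2275 / 288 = -7.90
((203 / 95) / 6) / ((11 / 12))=406 / 1045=0.39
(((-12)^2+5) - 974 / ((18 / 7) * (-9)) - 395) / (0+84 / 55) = -908435 / 6804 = -133.51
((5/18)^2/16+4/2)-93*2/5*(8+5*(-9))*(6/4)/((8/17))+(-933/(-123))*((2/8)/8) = 4389.52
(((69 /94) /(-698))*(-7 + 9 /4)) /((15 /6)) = 1311 /656120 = 0.00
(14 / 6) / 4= 7 / 12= 0.58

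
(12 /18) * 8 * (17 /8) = 11.33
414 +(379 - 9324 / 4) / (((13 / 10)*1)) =-14138 / 13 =-1087.54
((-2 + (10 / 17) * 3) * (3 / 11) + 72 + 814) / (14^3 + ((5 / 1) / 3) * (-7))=497010 / 1532839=0.32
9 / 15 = 3 / 5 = 0.60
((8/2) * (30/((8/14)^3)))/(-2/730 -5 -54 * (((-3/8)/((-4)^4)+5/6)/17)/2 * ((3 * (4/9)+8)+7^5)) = -8172729600/282403672721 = -0.03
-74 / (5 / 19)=-1406 / 5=-281.20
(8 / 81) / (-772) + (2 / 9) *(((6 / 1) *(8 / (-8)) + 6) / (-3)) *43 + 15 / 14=234467 / 218862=1.07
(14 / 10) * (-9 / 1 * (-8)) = 504 / 5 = 100.80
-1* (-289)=289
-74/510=-37/255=-0.15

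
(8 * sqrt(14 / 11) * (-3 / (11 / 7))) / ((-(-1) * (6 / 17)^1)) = -476 * sqrt(154) / 121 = -48.82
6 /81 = 2 /27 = 0.07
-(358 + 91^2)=-8639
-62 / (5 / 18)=-1116 / 5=-223.20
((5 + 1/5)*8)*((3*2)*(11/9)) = 305.07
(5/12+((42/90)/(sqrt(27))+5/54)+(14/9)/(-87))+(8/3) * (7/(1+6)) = 7 * sqrt(3)/135+1099/348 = 3.25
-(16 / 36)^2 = -16 / 81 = -0.20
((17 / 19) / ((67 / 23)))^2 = 152881 / 1620529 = 0.09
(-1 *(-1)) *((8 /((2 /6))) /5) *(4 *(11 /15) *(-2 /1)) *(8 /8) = -704 /25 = -28.16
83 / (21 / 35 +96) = 415 / 483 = 0.86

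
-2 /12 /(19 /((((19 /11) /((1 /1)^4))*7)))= -0.11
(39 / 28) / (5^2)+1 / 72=0.07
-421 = -421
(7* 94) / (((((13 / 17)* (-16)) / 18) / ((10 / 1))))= -251685 / 26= -9680.19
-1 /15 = -0.07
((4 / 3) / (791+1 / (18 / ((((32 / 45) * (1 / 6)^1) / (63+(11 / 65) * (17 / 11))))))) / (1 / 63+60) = 0.00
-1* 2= -2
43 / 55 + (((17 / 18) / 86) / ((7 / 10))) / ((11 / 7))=33707 / 42570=0.79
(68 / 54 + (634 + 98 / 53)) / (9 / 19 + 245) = 787379 / 303372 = 2.60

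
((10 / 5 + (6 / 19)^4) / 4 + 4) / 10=1173537 / 2606420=0.45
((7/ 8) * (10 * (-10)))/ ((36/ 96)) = -700/ 3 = -233.33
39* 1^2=39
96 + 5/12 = 1157/12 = 96.42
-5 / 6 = -0.83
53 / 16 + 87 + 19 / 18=13157 / 144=91.37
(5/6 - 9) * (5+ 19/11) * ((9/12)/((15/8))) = -3626/165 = -21.98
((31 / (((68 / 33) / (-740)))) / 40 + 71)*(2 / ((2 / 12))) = -84585 / 34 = -2487.79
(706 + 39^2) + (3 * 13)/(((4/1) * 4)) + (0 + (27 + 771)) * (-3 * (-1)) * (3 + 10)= 533623/16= 33351.44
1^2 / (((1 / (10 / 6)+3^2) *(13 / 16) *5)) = 1 / 39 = 0.03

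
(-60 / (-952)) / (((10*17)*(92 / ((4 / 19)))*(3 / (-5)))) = -5 / 3536204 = -0.00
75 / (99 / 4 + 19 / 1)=12 / 7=1.71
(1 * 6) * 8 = 48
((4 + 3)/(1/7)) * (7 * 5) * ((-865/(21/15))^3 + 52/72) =-404509139386.39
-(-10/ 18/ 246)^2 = -25/ 4901796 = -0.00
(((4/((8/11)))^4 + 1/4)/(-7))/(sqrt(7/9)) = -43935 * sqrt(7)/784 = -148.27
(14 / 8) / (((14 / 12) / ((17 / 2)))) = 51 / 4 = 12.75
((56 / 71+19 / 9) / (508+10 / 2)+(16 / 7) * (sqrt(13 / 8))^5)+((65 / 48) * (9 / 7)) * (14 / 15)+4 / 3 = 10.66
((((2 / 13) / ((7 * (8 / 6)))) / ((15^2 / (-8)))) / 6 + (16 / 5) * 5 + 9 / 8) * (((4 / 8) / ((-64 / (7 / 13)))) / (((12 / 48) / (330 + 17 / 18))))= -95.36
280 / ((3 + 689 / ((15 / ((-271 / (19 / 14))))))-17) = -1425 / 46751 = -0.03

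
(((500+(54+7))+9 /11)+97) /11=59.89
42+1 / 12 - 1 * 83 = -491 / 12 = -40.92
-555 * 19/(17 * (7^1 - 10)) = 3515/17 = 206.76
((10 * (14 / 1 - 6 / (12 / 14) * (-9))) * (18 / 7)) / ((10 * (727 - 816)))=-198 / 89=-2.22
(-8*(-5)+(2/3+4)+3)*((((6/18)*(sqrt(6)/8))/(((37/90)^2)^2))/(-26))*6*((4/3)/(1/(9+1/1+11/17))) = -7257195000*sqrt(6)/31860737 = -557.94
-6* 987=-5922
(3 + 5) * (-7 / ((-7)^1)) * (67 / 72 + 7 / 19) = 1777 / 171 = 10.39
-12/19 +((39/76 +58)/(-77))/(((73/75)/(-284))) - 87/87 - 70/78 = 912996971/4165161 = 219.20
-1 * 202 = -202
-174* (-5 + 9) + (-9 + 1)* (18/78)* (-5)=-8928/13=-686.77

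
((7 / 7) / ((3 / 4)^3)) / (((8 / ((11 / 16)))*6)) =11 / 324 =0.03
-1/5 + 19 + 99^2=49099/5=9819.80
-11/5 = -2.20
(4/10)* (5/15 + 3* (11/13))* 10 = 11.49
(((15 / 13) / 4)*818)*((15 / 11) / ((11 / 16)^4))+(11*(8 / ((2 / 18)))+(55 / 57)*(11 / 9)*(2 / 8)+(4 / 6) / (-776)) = 465192876188903 / 208365529086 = 2232.58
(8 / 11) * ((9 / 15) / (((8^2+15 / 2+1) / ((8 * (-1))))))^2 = 18432 / 5781875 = 0.00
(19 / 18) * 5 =95 / 18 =5.28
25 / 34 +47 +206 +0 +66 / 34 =255.68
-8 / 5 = -1.60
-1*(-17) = 17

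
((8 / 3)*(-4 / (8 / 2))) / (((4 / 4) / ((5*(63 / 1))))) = -840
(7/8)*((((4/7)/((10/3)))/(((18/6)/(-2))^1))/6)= -1/60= -0.02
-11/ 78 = -0.14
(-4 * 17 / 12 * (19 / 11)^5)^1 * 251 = -10565514433 / 483153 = -21867.84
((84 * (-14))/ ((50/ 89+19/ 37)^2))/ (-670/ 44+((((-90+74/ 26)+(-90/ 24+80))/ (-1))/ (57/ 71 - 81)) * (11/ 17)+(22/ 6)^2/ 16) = 4236473035458728064/ 60295266438953603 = 70.26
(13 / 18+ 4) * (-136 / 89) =-5780 / 801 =-7.22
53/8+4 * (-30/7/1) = -589/56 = -10.52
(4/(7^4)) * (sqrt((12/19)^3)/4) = 24 * sqrt(57)/866761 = 0.00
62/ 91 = 0.68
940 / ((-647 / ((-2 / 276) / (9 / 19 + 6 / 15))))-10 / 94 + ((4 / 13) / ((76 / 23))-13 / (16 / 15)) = -8388884160211 / 688250059536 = -12.19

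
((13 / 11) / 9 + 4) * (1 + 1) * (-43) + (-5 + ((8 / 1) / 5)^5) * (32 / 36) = -12045574 / 34375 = -350.42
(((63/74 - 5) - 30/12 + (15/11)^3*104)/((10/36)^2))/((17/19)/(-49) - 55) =-636447423276/10510540975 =-60.55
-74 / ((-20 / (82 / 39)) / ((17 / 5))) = 25789 / 975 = 26.45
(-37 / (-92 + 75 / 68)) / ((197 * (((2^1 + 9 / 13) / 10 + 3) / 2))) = 7696 / 6088285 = 0.00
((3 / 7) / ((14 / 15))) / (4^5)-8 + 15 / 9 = -1906553 / 301056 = -6.33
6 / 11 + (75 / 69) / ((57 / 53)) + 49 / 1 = 729070 / 14421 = 50.56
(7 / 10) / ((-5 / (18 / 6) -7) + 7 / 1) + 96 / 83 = 3057 / 4150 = 0.74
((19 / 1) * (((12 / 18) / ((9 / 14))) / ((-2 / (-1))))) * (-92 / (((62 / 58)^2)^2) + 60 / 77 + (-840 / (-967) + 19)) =-130157430167626 / 265234307679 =-490.73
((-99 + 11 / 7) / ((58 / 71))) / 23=-24211 / 4669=-5.19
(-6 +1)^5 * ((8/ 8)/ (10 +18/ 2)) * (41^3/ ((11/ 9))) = -1938403125/ 209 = -9274656.10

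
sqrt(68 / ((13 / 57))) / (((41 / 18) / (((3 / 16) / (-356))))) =-27 *sqrt(12597) / 758992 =-0.00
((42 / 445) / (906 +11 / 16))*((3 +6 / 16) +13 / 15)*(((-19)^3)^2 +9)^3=59360953925537122466407520 / 1291123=45976219094181671665.99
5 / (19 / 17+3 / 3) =85 / 36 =2.36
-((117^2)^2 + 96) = -187388817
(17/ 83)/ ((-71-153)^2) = 17/ 4164608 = 0.00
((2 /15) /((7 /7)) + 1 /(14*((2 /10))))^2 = 10609 /44100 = 0.24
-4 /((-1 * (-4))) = -1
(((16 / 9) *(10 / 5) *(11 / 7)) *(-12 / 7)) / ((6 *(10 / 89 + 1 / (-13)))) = -814528 / 18081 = -45.05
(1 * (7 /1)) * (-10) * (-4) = 280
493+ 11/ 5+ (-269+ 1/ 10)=2263/ 10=226.30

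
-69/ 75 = -23/ 25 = -0.92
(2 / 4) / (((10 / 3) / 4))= 0.60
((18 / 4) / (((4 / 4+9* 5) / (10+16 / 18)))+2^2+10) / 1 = 693 / 46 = 15.07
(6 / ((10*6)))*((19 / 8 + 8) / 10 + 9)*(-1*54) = -21681 / 400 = -54.20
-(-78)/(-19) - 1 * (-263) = 4919/19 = 258.89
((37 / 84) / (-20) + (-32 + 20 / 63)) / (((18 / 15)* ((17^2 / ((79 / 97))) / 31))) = -391328159 / 169543584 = -2.31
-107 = -107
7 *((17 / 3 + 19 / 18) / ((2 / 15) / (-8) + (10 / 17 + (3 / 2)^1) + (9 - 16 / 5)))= 20570 / 3441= 5.98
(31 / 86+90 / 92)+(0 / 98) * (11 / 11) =1324 / 989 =1.34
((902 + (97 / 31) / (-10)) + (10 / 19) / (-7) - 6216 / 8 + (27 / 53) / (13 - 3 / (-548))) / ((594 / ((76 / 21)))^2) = 2732195927806 / 590473063486845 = 0.00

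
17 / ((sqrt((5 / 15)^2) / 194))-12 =9882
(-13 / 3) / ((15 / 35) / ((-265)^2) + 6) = -491575 / 680643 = -0.72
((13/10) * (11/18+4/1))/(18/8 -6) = -1079/675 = -1.60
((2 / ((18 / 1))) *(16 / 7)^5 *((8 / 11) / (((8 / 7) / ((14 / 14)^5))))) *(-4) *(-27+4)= 96468992 / 237699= 405.85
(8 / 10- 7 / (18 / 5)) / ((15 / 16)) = -824 / 675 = -1.22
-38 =-38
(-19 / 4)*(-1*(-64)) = -304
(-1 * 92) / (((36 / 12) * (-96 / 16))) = 46 / 9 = 5.11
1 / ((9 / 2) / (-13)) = -26 / 9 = -2.89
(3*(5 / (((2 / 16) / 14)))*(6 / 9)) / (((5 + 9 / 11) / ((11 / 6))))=4235 / 12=352.92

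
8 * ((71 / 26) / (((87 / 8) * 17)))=2272 / 19227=0.12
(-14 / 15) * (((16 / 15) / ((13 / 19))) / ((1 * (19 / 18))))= -448 / 325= -1.38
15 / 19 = 0.79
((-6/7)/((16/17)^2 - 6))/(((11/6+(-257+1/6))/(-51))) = 867/25865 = 0.03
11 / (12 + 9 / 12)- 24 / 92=706 / 1173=0.60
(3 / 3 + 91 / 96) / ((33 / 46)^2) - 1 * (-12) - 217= -478087 / 2376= -201.22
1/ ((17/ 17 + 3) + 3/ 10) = 0.23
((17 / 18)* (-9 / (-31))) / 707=0.00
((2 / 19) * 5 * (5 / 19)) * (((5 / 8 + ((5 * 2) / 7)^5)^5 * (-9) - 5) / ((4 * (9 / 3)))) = -121492495348721491576117085393875 / 95182999722136304849648418816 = -1276.41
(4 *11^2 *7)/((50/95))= 32186/5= 6437.20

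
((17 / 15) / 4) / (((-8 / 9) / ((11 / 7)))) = -561 / 1120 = -0.50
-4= -4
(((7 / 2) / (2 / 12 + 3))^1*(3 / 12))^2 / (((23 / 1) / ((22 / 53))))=4851 / 3520472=0.00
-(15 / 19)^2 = -225 / 361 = -0.62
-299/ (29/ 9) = -2691/ 29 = -92.79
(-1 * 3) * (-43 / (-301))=-3 / 7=-0.43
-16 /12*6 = -8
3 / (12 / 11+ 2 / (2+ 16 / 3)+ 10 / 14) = 231 / 160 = 1.44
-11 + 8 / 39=-421 / 39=-10.79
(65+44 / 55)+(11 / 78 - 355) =-112733 / 390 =-289.06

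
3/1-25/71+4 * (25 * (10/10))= 7288/71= 102.65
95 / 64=1.48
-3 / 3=-1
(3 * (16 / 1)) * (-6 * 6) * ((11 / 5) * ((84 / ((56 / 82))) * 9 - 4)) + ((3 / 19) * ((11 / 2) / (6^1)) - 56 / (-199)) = -4193164.37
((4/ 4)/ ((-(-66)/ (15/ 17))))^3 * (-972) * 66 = -91125/ 594473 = -0.15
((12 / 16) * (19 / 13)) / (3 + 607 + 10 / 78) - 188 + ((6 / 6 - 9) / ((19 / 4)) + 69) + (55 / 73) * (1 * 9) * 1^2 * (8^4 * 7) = 25650322180957 / 132014660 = 194299.04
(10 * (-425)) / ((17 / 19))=-4750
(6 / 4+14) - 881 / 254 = 1528 / 127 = 12.03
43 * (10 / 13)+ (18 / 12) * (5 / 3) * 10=755 / 13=58.08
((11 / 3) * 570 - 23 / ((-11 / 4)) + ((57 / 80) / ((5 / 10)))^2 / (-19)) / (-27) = -12309773 / 158400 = -77.71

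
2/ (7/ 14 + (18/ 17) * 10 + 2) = 68/ 445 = 0.15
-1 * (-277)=277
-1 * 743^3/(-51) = 410172407/51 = 8042596.22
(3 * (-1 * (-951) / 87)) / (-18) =-317 / 174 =-1.82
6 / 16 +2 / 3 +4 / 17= 521 / 408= 1.28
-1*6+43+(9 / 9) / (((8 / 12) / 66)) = 136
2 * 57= 114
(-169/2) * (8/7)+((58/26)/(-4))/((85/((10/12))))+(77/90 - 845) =-940.72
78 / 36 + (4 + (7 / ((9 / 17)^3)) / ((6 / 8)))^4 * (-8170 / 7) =-7488103521017025968396423 / 320275094369454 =-23380224228.05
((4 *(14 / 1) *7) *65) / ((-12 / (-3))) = 6370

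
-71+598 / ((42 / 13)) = 2396 / 21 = 114.10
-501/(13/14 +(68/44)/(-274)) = -5285049/9736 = -542.84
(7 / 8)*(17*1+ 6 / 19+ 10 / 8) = 9877 / 608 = 16.25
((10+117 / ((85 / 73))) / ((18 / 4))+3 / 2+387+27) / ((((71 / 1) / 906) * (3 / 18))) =203330258 / 6035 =33691.84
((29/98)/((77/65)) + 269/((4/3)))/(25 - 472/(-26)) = 39631553/8466612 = 4.68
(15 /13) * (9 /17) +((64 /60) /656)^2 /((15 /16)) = 765909161 /1253815875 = 0.61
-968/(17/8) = -7744/17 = -455.53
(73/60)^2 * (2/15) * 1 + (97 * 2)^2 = 37636.20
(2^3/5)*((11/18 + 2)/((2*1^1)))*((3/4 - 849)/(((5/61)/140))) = -15132026/5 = -3026405.20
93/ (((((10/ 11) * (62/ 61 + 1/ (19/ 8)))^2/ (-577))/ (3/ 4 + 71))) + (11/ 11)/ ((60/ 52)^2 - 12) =-644748893446033903/ 285961569600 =-2254669.72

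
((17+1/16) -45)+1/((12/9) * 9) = -1337/48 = -27.85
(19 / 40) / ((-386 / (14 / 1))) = -133 / 7720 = -0.02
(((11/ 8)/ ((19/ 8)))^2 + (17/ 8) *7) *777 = 34131279/ 2888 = 11818.31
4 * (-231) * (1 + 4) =-4620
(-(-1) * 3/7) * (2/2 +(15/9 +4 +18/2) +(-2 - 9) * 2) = -19/7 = -2.71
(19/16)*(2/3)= 19/24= 0.79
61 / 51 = 1.20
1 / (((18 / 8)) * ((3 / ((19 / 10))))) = 38 / 135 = 0.28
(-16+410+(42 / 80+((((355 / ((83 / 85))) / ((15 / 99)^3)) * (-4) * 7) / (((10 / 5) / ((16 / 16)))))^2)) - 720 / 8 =2950150948877634353 / 1377800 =2141204056378.02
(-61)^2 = 3721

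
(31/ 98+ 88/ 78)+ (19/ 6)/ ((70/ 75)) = 36977/ 7644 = 4.84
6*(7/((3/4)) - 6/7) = 356/7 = 50.86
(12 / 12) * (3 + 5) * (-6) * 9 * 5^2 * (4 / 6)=-7200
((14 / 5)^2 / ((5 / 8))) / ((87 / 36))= 18816 / 3625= 5.19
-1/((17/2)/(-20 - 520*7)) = 7320/17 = 430.59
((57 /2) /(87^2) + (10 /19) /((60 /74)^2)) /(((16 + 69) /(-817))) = -24869996 /3216825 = -7.73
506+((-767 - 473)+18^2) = -410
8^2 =64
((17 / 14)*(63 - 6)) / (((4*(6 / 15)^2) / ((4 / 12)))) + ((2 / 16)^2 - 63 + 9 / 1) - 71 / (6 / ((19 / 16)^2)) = -372257 / 10752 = -34.62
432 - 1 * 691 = -259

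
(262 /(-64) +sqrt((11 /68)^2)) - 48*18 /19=-510657 /10336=-49.41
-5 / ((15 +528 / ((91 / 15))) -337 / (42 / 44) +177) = 1365 / 20206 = 0.07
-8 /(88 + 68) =-2 /39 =-0.05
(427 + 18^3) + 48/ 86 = 269161/ 43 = 6259.56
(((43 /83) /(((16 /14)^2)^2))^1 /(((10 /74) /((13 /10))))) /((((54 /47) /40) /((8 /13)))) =179539577 /2868480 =62.59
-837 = -837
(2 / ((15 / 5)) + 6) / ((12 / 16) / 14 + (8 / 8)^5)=1120 / 177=6.33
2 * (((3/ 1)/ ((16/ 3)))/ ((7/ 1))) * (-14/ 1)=-9/ 4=-2.25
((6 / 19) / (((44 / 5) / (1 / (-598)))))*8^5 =-122880 / 62491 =-1.97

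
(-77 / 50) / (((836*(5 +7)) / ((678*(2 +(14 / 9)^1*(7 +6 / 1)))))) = -791 / 342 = -2.31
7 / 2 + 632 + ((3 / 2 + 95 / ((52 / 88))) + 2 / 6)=31126 / 39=798.10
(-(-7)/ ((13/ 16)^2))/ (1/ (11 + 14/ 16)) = 125.92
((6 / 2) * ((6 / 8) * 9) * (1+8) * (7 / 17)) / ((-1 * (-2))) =5103 / 136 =37.52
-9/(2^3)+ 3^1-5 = -25/8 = -3.12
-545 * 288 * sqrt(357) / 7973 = -371.96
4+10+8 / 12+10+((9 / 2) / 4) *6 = 377 / 12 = 31.42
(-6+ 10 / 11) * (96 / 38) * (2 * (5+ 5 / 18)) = -4480 / 33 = -135.76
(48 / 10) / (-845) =-24 / 4225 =-0.01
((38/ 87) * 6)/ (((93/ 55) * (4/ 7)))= 7315/ 2697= 2.71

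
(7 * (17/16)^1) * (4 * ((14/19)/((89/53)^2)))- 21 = -3981061/300998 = -13.23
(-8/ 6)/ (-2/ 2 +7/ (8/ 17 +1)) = -50/ 141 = -0.35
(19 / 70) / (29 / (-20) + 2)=38 / 77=0.49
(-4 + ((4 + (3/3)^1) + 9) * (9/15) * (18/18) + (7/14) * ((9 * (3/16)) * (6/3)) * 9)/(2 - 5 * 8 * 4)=-1567/12640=-0.12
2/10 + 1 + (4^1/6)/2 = 23/15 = 1.53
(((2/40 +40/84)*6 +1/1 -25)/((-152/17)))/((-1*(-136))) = 1459/85120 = 0.02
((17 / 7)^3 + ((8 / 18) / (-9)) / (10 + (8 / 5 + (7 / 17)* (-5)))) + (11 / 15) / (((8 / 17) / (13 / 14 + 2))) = 34036191691 / 1802561040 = 18.88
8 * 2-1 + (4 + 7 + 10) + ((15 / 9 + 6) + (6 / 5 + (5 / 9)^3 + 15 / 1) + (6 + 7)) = 266224 / 3645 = 73.04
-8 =-8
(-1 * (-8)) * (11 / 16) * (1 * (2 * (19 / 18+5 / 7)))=2453 / 126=19.47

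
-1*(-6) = 6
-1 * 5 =-5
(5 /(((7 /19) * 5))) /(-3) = -19 /21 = -0.90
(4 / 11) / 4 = 1 / 11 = 0.09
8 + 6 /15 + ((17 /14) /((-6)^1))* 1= 3443 /420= 8.20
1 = 1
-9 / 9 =-1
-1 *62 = -62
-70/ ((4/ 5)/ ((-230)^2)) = -4628750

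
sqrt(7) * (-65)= -65 * sqrt(7)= -171.97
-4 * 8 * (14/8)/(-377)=56/377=0.15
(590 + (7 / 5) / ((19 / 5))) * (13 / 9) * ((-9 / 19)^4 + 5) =31991474762 / 7428297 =4306.70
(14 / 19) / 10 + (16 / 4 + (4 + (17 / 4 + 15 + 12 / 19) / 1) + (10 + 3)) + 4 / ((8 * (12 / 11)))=94423 / 2280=41.41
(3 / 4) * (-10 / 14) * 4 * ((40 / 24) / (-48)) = 25 / 336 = 0.07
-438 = -438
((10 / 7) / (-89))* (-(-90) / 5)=-180 / 623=-0.29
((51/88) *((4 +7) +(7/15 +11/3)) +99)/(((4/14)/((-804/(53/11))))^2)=1032602735241/28090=36760510.33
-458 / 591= -0.77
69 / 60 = 23 / 20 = 1.15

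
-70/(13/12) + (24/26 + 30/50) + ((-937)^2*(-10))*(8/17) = -4565508517/1105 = -4131681.92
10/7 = 1.43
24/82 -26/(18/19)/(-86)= 19415/31734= 0.61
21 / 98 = 3 / 14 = 0.21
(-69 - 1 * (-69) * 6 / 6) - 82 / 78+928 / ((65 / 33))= 91667 / 195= 470.09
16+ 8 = 24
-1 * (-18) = 18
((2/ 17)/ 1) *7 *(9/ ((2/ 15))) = 945/ 17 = 55.59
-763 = -763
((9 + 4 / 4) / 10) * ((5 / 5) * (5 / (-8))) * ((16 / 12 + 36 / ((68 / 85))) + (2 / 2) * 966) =-15185 / 24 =-632.71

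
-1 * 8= -8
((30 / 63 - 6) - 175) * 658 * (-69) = 8196142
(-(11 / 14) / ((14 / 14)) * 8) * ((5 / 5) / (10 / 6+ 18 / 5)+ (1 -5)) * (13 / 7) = 24596 / 553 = 44.48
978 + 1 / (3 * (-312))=915407 / 936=978.00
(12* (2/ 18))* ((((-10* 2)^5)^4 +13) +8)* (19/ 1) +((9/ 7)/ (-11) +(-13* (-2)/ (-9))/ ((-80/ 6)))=4090844501333333333333334152767/ 1540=2656392533333333333333334000.00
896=896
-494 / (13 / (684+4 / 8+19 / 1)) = -26733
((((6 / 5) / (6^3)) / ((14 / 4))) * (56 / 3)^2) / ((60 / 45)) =56 / 135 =0.41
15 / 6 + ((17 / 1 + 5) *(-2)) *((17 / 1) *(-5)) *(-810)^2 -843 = 4907626319 / 2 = 2453813159.50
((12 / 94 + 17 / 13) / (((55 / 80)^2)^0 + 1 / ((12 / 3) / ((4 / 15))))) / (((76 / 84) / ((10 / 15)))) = 92085 / 92872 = 0.99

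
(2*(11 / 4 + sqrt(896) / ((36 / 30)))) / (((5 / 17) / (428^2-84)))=3423970 + 24901600*sqrt(14) / 3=34481721.86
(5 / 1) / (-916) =-5 / 916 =-0.01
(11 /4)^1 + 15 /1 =71 /4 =17.75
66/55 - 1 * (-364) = 1826/5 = 365.20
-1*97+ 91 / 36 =-3401 / 36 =-94.47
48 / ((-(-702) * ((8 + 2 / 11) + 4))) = 44 / 7839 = 0.01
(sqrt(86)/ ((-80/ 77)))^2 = 254947/ 3200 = 79.67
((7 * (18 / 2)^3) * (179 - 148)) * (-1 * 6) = -949158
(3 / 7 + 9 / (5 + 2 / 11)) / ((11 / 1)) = 288 / 1463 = 0.20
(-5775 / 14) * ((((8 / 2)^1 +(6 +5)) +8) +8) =-25575 / 2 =-12787.50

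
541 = 541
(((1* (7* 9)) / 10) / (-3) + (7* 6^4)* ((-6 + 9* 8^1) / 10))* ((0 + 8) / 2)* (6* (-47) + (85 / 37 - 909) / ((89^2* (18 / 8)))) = -296956053979172 / 4396155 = -67549040.92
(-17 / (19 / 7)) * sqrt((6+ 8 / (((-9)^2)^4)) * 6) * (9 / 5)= -3094 * sqrt(2292429) / 69255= -67.64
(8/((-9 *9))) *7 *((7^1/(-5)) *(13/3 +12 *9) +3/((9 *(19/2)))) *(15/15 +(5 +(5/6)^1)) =5715892/7695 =742.81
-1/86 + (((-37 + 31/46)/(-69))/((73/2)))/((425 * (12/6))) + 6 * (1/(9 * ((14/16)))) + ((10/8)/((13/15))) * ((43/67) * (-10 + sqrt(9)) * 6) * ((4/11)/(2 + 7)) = -0.82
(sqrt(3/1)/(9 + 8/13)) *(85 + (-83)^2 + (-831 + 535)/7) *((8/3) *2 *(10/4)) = 1682096 *sqrt(3)/175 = 16648.43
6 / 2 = 3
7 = 7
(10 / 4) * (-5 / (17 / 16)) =-200 / 17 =-11.76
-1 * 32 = -32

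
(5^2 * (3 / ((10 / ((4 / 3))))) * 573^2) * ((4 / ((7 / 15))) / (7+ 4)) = 196997400 / 77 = 2558407.79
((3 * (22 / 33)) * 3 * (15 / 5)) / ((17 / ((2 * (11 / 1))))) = 23.29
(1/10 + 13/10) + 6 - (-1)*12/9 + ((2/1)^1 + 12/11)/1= 1951/165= 11.82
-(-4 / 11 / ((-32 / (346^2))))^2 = -895745041 / 484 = -1850712.89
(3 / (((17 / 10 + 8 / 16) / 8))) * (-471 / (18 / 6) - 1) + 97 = -17893 / 11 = -1626.64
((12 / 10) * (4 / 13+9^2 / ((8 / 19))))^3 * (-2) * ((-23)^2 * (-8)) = 114933748713833277 / 1098500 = 104627900513.28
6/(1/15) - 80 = 10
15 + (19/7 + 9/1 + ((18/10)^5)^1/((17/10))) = 2813561/74375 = 37.83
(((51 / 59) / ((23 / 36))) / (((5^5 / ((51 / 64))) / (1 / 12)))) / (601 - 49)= 2601 / 49937600000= 0.00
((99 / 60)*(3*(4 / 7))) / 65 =99 / 2275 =0.04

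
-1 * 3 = -3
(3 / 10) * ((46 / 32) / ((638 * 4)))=69 / 408320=0.00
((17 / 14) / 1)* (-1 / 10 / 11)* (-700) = 7.73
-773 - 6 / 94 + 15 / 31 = -1125649 / 1457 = -772.58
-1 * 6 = -6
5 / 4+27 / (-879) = 1429 / 1172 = 1.22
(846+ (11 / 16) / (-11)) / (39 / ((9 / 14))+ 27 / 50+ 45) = 1015125 / 127448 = 7.97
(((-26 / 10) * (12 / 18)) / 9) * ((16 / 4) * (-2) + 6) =52 / 135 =0.39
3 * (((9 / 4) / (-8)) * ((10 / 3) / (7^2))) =-0.06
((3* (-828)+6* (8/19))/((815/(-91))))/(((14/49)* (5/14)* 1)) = 210232932/77425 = 2715.31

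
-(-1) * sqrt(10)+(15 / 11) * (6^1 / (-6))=-15 / 11+sqrt(10)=1.80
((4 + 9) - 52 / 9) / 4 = 65 / 36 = 1.81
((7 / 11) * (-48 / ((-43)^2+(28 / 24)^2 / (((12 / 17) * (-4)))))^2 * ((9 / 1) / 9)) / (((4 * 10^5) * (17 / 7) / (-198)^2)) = 9386285432832 / 542043023172053125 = 0.00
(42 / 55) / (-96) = -7 / 880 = -0.01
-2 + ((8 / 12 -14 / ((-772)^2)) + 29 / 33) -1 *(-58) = 188628859 / 3277912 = 57.55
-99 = -99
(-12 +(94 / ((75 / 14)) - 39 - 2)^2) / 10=3026581 / 56250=53.81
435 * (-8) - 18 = -3498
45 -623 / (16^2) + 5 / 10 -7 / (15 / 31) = 109823 / 3840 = 28.60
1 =1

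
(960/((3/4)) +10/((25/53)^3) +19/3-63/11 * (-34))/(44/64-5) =-2600964112/7115625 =-365.53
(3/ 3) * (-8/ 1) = -8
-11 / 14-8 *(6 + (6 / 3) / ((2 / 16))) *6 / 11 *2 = -2699 / 14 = -192.79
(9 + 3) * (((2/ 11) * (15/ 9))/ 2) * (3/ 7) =60/ 77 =0.78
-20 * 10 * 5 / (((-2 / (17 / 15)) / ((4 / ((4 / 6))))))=3400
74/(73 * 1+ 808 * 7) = 74/5729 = 0.01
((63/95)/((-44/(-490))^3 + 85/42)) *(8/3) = 2964754800/3394126997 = 0.87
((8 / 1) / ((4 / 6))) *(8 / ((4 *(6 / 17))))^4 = 12373.48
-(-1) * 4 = 4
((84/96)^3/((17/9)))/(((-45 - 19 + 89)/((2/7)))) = 441/108800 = 0.00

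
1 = 1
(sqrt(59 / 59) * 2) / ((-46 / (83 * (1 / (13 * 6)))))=-83 / 1794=-0.05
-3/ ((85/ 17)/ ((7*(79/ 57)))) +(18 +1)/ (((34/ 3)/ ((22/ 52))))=-429287/ 83980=-5.11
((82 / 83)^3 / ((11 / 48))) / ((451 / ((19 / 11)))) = 12264576 / 761048497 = 0.02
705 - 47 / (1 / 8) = 329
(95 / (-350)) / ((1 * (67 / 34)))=-323 / 2345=-0.14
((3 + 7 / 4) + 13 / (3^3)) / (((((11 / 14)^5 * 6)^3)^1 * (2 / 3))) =1373374593596311040 / 1015071305168003193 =1.35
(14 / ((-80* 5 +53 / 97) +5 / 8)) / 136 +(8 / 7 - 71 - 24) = -493816355 / 5261347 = -93.86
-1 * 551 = -551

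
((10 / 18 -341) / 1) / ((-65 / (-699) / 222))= -52829488 / 65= -812761.35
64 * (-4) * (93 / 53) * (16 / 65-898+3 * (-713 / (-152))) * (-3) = -77948341344 / 65455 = -1190869.17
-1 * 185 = -185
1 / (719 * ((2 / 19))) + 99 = 142381 / 1438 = 99.01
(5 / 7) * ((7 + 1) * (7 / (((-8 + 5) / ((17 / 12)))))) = -170 / 9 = -18.89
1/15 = 0.07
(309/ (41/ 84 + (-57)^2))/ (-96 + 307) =25956/ 57593927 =0.00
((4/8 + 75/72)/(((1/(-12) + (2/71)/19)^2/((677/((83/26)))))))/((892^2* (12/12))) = 0.06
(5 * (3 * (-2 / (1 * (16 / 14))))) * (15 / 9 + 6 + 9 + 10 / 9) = -1400 / 3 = -466.67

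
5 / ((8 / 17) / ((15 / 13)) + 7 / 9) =3825 / 907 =4.22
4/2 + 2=4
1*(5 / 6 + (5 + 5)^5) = 600005 / 6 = 100000.83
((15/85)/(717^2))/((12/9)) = 1/3884228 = 0.00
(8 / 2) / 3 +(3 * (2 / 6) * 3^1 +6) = 31 / 3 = 10.33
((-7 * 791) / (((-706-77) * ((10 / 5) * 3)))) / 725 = 5537 / 3406050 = 0.00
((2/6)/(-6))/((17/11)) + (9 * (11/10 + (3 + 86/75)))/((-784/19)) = -1.18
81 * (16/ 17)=1296/ 17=76.24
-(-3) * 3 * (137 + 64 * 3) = 2961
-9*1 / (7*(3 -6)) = 3 / 7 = 0.43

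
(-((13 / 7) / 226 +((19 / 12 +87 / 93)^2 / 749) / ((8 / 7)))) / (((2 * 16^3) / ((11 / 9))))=-16108862605 / 6908258515156992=-0.00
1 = 1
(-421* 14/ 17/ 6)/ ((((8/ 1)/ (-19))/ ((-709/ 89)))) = -39699037/ 36312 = -1093.28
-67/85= -0.79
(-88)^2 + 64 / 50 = 7745.28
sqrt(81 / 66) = 3*sqrt(66) / 22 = 1.11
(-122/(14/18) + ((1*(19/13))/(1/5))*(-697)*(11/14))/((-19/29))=21950477/3458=6347.74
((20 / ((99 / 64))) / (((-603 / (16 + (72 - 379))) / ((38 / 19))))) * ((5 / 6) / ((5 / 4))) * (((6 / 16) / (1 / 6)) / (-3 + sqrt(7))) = -62080 / 2211 - 62080 * sqrt(7) / 6633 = -52.84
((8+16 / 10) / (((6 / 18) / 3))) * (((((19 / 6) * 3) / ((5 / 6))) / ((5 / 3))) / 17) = 73872 / 2125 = 34.76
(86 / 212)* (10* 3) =645 / 53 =12.17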